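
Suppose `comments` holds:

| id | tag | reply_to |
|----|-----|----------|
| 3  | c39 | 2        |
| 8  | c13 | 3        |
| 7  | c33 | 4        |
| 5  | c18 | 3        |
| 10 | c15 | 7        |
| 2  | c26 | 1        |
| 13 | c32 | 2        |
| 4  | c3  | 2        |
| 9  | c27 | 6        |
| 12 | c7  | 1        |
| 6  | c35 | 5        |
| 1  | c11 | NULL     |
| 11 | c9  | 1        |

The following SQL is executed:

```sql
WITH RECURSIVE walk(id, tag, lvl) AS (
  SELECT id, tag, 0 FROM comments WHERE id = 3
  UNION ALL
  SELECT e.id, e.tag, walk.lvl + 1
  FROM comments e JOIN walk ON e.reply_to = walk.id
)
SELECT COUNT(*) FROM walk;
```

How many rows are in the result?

5

Base: id=3 (c39) at lvl 0.
Iteration 1: rows with reply_to in {3} -> c18 (id 5, lvl 1), c13 (id 8, lvl 1).
Iteration 2: rows with reply_to in {5,8} -> c35 (id 6, lvl 2).
Iteration 3: rows with reply_to in {6} -> c27 (id 9, lvl 3).
Iteration 4: no rows with reply_to in {9}; recursion stops.
Total rows emitted: 5.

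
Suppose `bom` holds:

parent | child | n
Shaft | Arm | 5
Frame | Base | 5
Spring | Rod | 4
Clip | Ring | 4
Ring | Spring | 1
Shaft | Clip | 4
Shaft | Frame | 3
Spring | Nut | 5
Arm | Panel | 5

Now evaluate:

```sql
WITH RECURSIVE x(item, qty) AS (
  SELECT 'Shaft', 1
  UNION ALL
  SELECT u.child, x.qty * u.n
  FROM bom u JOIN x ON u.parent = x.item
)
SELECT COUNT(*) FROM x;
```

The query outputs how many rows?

Base: (Shaft, qty=1).
Iteration 1: components of {Shaft} -> Arm = 1*5 = 5, Clip = 1*4 = 4, Frame = 1*3 = 3.
Iteration 2: components of {Arm,Clip,Frame} -> Base = 3*5 = 15, Panel = 5*5 = 25, Ring = 4*4 = 16.
Iteration 3: components of {Base,Panel,Ring} -> Spring = 16*1 = 16.
Iteration 4: components of {Spring} -> Nut = 16*5 = 80, Rod = 16*4 = 64.
Iteration 5: no further components; recursion stops.
Total rows emitted: 10.

10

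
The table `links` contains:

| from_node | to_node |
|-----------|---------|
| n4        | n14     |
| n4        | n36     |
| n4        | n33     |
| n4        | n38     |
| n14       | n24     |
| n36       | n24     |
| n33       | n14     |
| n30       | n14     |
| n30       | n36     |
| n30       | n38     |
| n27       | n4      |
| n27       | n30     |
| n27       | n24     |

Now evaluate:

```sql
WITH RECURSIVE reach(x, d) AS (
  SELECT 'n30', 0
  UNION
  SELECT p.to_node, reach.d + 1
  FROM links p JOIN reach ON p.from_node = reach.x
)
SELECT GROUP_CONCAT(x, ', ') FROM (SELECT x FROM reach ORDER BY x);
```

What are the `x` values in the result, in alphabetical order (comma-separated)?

n14, n24, n30, n36, n38

Base: (n30, d=0).
Iteration 1: edges from {n30} -> (n14, d=1), (n36, d=1), (n38, d=1).
Iteration 2: edges from {n14,n36,n38} -> (n24, d=2). [UNION drops 1 duplicate row(s)]
Iteration 3: no outgoing edges from {n24}; recursion stops.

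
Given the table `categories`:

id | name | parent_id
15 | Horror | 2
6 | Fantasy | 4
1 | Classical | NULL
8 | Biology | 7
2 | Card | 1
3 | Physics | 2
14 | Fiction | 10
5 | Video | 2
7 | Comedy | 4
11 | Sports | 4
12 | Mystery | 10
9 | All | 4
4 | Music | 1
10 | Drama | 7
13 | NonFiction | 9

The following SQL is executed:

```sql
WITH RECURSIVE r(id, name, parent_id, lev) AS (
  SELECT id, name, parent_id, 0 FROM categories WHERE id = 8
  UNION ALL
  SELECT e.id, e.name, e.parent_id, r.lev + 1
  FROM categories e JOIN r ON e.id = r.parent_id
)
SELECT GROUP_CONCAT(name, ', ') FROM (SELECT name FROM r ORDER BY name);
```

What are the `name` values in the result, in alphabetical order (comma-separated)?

Biology, Classical, Comedy, Music

Base: id=8 (Biology), parent_id=7, lev 0.
Iteration 1: join on id=7 -> Comedy (id 7, parent_id=4, lev 1).
Iteration 2: join on id=4 -> Music (id 4, parent_id=1, lev 2).
Iteration 3: join on id=1 -> Classical (id 1, parent_id=NULL, lev 3).
Iteration 4: parent_id is NULL; no match; recursion stops.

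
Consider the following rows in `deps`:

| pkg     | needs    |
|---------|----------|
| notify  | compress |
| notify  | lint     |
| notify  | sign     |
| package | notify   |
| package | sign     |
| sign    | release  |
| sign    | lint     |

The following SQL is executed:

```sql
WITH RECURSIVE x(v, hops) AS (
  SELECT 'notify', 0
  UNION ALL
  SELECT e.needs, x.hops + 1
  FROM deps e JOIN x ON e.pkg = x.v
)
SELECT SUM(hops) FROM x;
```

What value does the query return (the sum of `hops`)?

Base: (notify, hops=0).
Iteration 1: edges from {notify} -> (compress, hops=1), (lint, hops=1), (sign, hops=1).
Iteration 2: edges from {compress,lint,sign} -> (lint, hops=2), (release, hops=2).
Iteration 3: no outgoing edges from {lint,release}; recursion stops.
SUM(hops) = 0 + 1 + 1 + 1 + 2 + 2 = 7.

7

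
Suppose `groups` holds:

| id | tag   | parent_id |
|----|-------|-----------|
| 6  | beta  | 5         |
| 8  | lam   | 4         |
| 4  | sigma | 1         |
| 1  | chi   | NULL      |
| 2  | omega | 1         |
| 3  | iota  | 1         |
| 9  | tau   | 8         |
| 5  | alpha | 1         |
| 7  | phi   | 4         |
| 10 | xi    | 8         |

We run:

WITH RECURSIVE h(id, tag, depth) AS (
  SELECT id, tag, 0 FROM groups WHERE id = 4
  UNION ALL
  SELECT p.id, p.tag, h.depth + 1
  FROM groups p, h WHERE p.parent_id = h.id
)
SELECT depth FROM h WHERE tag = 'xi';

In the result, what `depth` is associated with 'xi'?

2

Base: id=4 (sigma) at depth 0.
Iteration 1: rows with parent_id in {4} -> phi (id 7, depth 1), lam (id 8, depth 1).
Iteration 2: rows with parent_id in {7,8} -> tau (id 9, depth 2), xi (id 10, depth 2).
Iteration 3: no rows with parent_id in {9,10}; recursion stops.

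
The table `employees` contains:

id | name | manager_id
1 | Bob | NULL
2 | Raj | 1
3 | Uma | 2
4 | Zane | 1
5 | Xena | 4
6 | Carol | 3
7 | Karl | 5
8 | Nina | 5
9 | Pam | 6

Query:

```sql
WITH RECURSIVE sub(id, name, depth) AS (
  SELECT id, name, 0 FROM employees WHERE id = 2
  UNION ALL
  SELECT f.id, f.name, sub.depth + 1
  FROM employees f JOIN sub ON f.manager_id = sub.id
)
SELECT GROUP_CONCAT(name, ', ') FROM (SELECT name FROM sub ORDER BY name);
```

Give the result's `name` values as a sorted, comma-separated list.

Base: id=2 (Raj) at depth 0.
Iteration 1: rows with manager_id in {2} -> Uma (id 3, depth 1).
Iteration 2: rows with manager_id in {3} -> Carol (id 6, depth 2).
Iteration 3: rows with manager_id in {6} -> Pam (id 9, depth 3).
Iteration 4: no rows with manager_id in {9}; recursion stops.

Carol, Pam, Raj, Uma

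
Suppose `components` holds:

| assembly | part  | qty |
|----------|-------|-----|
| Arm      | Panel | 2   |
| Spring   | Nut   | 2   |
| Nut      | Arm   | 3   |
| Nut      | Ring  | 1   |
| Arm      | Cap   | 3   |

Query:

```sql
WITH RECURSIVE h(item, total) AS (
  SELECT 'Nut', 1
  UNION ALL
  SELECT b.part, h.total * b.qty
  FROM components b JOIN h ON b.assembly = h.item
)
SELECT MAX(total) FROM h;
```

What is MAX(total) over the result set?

Base: (Nut, total=1).
Iteration 1: components of {Nut} -> Arm = 1*3 = 3, Ring = 1*1 = 1.
Iteration 2: components of {Arm,Ring} -> Cap = 3*3 = 9, Panel = 3*2 = 6.
Iteration 3: no further components; recursion stops.
total values: 1, 3, 1, 6, 9; the maximum is 9.

9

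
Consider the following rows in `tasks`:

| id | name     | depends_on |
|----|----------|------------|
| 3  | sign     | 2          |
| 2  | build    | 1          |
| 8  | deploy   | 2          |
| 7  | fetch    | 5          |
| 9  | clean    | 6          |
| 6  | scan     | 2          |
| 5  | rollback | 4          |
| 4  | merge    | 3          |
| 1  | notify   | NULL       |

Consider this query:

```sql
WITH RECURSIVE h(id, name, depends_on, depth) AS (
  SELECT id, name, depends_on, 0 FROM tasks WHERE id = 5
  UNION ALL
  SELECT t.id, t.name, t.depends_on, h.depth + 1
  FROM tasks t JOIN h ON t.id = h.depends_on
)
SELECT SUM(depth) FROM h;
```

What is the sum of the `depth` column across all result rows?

Base: id=5 (rollback), depends_on=4, depth 0.
Iteration 1: join on id=4 -> merge (id 4, depends_on=3, depth 1).
Iteration 2: join on id=3 -> sign (id 3, depends_on=2, depth 2).
Iteration 3: join on id=2 -> build (id 2, depends_on=1, depth 3).
Iteration 4: join on id=1 -> notify (id 1, depends_on=NULL, depth 4).
Iteration 5: depends_on is NULL; no match; recursion stops.
SUM(depth) = 0 + 1 + 2 + 3 + 4 = 10.

10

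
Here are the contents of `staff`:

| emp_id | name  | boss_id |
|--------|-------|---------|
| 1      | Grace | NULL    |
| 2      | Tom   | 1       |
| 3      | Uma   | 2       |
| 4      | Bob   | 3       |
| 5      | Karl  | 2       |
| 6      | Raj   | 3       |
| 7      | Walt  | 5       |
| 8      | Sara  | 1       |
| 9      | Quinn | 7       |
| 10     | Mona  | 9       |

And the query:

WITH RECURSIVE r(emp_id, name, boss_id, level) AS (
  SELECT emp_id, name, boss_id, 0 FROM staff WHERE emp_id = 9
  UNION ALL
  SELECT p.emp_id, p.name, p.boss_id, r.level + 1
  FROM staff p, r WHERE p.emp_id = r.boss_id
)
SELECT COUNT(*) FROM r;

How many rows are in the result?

Base: emp_id=9 (Quinn), boss_id=7, level 0.
Iteration 1: join on emp_id=7 -> Walt (id 7, boss_id=5, level 1).
Iteration 2: join on emp_id=5 -> Karl (id 5, boss_id=2, level 2).
Iteration 3: join on emp_id=2 -> Tom (id 2, boss_id=1, level 3).
Iteration 4: join on emp_id=1 -> Grace (id 1, boss_id=NULL, level 4).
Iteration 5: boss_id is NULL; no match; recursion stops.
Total rows emitted: 5.

5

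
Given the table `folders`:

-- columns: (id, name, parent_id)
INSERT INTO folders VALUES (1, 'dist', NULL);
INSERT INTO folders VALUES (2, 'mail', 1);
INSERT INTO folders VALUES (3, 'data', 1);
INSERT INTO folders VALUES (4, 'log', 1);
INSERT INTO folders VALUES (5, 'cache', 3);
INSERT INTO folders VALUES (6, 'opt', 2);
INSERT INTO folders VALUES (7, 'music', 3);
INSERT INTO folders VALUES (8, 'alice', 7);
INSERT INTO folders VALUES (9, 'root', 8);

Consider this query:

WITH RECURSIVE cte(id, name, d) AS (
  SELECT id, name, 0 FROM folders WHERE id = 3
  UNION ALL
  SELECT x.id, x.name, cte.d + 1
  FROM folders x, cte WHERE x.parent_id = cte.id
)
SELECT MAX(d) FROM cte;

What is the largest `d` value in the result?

3

Base: id=3 (data) at d 0.
Iteration 1: rows with parent_id in {3} -> cache (id 5, d 1), music (id 7, d 1).
Iteration 2: rows with parent_id in {5,7} -> alice (id 8, d 2).
Iteration 3: rows with parent_id in {8} -> root (id 9, d 3).
Iteration 4: no rows with parent_id in {9}; recursion stops.
d values: 0, 1, 1, 2, 3; the maximum is 3.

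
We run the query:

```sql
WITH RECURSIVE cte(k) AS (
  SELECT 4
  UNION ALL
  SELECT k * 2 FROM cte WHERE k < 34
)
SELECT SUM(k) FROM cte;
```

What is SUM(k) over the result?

124

Base: k=4.
Iteration 1: 4 < 34 holds -> k = 4 * 2 = 8.
Iteration 2: 8 < 34 holds -> k = 8 * 2 = 16.
Iteration 3: 16 < 34 holds -> k = 16 * 2 = 32.
Iteration 4: 32 < 34 holds -> k = 32 * 2 = 64.
Iteration 5: 64 < 34 fails; recursion stops.
SUM(k) = 4 + 8 + 16 + 32 + 64 = 124.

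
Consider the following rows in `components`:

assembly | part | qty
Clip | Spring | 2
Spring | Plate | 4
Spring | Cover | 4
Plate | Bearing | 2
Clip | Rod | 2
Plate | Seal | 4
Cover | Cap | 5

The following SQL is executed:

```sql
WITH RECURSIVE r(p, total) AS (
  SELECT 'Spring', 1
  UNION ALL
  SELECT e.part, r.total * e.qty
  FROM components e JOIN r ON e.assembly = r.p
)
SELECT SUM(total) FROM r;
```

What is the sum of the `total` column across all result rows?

Base: (Spring, total=1).
Iteration 1: components of {Spring} -> Cover = 1*4 = 4, Plate = 1*4 = 4.
Iteration 2: components of {Cover,Plate} -> Bearing = 4*2 = 8, Cap = 4*5 = 20, Seal = 4*4 = 16.
Iteration 3: no further components; recursion stops.
SUM(total) = 1 + 4 + 4 + 8 + 16 + 20 = 53.

53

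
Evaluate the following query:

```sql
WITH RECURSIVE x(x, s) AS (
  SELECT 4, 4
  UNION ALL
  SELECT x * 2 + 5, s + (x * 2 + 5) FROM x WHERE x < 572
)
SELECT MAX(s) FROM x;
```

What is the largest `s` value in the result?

2255

Base: x=4, s=4.
Iteration 1: 4 < 572 holds -> x = 4 * 2 + 5 = 13, s = 4 + 13 = 17.
Iteration 2: 13 < 572 holds -> x = 13 * 2 + 5 = 31, s = 17 + 31 = 48.
Iteration 3: 31 < 572 holds -> x = 31 * 2 + 5 = 67, s = 48 + 67 = 115.
Iteration 4: 67 < 572 holds -> x = 67 * 2 + 5 = 139, s = 115 + 139 = 254.
Iteration 5: 139 < 572 holds -> x = 139 * 2 + 5 = 283, s = 254 + 283 = 537.
Iteration 6: 283 < 572 holds -> x = 283 * 2 + 5 = 571, s = 537 + 571 = 1108.
Iteration 7: 571 < 572 holds -> x = 571 * 2 + 5 = 1147, s = 1108 + 1147 = 2255.
Iteration 8: 1147 < 572 fails; recursion stops.
s values: 4, 17, 48, 115, 254, 537, 1108, 2255; the maximum is 2255.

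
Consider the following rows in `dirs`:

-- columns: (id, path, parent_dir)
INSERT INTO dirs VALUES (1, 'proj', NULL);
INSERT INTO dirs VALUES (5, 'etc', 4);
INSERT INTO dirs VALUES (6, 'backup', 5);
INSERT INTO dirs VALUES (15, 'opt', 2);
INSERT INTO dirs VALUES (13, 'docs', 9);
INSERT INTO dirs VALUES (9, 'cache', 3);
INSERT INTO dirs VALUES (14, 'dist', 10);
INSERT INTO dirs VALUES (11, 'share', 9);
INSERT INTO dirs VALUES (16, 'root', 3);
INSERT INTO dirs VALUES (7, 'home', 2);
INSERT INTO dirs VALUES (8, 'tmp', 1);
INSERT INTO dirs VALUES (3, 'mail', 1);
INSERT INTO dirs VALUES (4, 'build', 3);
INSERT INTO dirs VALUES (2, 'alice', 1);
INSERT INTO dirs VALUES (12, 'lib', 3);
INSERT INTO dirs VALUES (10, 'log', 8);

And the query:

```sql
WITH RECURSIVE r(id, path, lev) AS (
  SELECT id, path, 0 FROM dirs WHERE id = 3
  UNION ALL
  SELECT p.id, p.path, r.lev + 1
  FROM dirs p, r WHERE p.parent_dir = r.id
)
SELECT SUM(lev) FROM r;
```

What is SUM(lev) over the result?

13

Base: id=3 (mail) at lev 0.
Iteration 1: rows with parent_dir in {3} -> build (id 4, lev 1), cache (id 9, lev 1), lib (id 12, lev 1), root (id 16, lev 1).
Iteration 2: rows with parent_dir in {4,9,12,16} -> etc (id 5, lev 2), share (id 11, lev 2), docs (id 13, lev 2).
Iteration 3: rows with parent_dir in {5,11,13} -> backup (id 6, lev 3).
Iteration 4: no rows with parent_dir in {6}; recursion stops.
SUM(lev) = 0 + 1 + 1 + 1 + 1 + 2 + 2 + 2 + 3 = 13.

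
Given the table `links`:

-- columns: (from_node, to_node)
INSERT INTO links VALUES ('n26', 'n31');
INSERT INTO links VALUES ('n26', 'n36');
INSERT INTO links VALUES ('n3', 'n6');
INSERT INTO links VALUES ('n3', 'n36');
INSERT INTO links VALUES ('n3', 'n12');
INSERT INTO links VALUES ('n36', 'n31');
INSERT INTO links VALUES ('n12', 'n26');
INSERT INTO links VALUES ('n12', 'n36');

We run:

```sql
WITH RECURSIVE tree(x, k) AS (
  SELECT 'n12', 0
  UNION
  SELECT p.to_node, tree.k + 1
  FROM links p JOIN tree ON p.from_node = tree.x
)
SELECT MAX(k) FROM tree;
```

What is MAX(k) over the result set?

3

Base: (n12, k=0).
Iteration 1: edges from {n12} -> (n26, k=1), (n36, k=1).
Iteration 2: edges from {n26,n36} -> (n31, k=2), (n36, k=2). [UNION drops 1 duplicate row(s)]
Iteration 3: edges from {n31,n36} -> (n31, k=3).
Iteration 4: no outgoing edges from {n31}; recursion stops.
k values: 0, 1, 1, 2, 2, 3; the maximum is 3.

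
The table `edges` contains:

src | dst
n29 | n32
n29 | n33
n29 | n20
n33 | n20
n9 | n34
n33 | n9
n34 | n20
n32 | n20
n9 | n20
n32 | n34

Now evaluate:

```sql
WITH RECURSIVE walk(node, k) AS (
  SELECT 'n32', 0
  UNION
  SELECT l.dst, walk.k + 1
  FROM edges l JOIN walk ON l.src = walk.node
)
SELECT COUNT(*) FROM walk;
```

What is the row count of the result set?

4

Base: (n32, k=0).
Iteration 1: edges from {n32} -> (n20, k=1), (n34, k=1).
Iteration 2: edges from {n20,n34} -> (n20, k=2).
Iteration 3: no outgoing edges from {n20}; recursion stops.
Total rows emitted: 4.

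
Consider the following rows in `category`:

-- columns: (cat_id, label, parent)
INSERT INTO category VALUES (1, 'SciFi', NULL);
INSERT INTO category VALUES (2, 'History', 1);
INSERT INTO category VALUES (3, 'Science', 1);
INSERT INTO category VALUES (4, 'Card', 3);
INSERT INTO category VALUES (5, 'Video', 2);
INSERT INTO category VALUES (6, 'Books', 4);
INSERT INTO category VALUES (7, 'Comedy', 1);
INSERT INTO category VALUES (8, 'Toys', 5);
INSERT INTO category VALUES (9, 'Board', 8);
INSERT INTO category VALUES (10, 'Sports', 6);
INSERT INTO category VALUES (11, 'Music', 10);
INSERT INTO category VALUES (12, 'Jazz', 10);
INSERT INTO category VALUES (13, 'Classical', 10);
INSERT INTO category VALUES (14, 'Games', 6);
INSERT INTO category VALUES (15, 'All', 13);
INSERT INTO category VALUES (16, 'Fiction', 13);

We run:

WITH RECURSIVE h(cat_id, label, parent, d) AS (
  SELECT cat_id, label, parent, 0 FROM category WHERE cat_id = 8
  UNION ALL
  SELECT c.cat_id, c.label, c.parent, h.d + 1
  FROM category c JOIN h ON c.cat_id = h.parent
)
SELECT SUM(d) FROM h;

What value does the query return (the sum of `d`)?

6

Base: cat_id=8 (Toys), parent=5, d 0.
Iteration 1: join on cat_id=5 -> Video (id 5, parent=2, d 1).
Iteration 2: join on cat_id=2 -> History (id 2, parent=1, d 2).
Iteration 3: join on cat_id=1 -> SciFi (id 1, parent=NULL, d 3).
Iteration 4: parent is NULL; no match; recursion stops.
SUM(d) = 0 + 1 + 2 + 3 = 6.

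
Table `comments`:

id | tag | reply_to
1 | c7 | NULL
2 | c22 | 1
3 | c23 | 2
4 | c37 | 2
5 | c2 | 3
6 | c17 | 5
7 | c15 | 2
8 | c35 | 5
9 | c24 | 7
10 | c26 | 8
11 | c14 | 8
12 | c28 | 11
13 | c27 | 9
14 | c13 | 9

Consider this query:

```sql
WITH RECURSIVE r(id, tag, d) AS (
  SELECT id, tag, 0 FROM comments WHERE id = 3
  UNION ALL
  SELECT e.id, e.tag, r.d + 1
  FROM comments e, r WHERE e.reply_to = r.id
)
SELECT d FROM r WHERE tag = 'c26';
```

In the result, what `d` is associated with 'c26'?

Base: id=3 (c23) at d 0.
Iteration 1: rows with reply_to in {3} -> c2 (id 5, d 1).
Iteration 2: rows with reply_to in {5} -> c17 (id 6, d 2), c35 (id 8, d 2).
Iteration 3: rows with reply_to in {6,8} -> c26 (id 10, d 3), c14 (id 11, d 3).
Iteration 4: rows with reply_to in {10,11} -> c28 (id 12, d 4).
Iteration 5: no rows with reply_to in {12}; recursion stops.

3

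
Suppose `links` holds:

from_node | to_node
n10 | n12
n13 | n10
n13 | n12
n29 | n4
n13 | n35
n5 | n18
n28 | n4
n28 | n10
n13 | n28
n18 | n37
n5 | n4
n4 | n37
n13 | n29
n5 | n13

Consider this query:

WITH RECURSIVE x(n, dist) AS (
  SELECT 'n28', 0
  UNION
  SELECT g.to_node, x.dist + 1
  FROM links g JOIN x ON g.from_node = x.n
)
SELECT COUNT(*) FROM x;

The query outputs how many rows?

5

Base: (n28, dist=0).
Iteration 1: edges from {n28} -> (n10, dist=1), (n4, dist=1).
Iteration 2: edges from {n10,n4} -> (n12, dist=2), (n37, dist=2).
Iteration 3: no outgoing edges from {n12,n37}; recursion stops.
Total rows emitted: 5.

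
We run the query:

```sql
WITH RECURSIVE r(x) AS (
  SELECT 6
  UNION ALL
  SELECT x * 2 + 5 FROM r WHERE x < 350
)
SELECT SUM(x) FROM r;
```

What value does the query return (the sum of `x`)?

Base: x=6.
Iteration 1: 6 < 350 holds -> x = 6 * 2 + 5 = 17.
Iteration 2: 17 < 350 holds -> x = 17 * 2 + 5 = 39.
Iteration 3: 39 < 350 holds -> x = 39 * 2 + 5 = 83.
Iteration 4: 83 < 350 holds -> x = 83 * 2 + 5 = 171.
Iteration 5: 171 < 350 holds -> x = 171 * 2 + 5 = 347.
Iteration 6: 347 < 350 holds -> x = 347 * 2 + 5 = 699.
Iteration 7: 699 < 350 fails; recursion stops.
SUM(x) = 6 + 17 + 39 + 83 + 171 + 347 + 699 = 1362.

1362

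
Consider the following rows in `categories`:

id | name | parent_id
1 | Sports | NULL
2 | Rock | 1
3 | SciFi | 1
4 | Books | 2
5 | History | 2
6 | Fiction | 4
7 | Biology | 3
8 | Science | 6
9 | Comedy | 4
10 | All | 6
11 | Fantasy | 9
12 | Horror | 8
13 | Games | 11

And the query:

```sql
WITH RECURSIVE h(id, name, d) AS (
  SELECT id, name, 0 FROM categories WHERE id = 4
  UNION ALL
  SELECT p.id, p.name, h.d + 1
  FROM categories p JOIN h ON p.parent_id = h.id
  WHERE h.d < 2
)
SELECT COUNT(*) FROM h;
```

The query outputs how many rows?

6

Base: id=4 (Books) at d 0.
Iteration 1: rows with parent_id in {4} -> Fiction (id 6, d 1), Comedy (id 9, d 1).
Iteration 2: rows with parent_id in {6,9} -> Science (id 8, d 2), All (id 10, d 2), Fantasy (id 11, d 2).
Iteration 3: d < 2 fails for all current rows; recursion stops.
Total rows emitted: 6.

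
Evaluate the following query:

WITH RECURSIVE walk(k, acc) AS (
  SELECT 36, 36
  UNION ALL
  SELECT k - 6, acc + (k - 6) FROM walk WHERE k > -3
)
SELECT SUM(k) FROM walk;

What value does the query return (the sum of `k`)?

120

Base: k=36, acc=36.
Iteration 1: 36 > -3 holds -> k = 36 - 6 = 30, acc = 36 + 30 = 66.
Iteration 2: 30 > -3 holds -> k = 30 - 6 = 24, acc = 66 + 24 = 90.
Iteration 3: 24 > -3 holds -> k = 24 - 6 = 18, acc = 90 + 18 = 108.
Iteration 4: 18 > -3 holds -> k = 18 - 6 = 12, acc = 108 + 12 = 120.
Iteration 5: 12 > -3 holds -> k = 12 - 6 = 6, acc = 120 + 6 = 126.
Iteration 6: 6 > -3 holds -> k = 6 - 6 = 0, acc = 126 + 0 = 126.
Iteration 7: 0 > -3 holds -> k = 0 - 6 = -6, acc = 126 + -6 = 120.
Iteration 8: -6 > -3 fails; recursion stops.
SUM(k) = 36 + 30 + 24 + 18 + 12 + 6 + 0 + -6 = 120.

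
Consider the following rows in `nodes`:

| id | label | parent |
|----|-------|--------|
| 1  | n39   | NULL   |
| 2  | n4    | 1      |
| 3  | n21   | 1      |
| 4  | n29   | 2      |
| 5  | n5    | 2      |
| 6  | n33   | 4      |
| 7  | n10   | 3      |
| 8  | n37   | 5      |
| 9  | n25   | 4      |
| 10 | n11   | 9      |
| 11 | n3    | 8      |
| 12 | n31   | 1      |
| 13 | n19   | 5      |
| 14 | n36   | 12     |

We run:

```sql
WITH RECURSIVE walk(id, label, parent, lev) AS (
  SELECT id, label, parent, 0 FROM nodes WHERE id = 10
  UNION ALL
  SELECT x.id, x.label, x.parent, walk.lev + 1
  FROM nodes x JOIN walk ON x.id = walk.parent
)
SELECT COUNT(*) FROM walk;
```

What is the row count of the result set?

5

Base: id=10 (n11), parent=9, lev 0.
Iteration 1: join on id=9 -> n25 (id 9, parent=4, lev 1).
Iteration 2: join on id=4 -> n29 (id 4, parent=2, lev 2).
Iteration 3: join on id=2 -> n4 (id 2, parent=1, lev 3).
Iteration 4: join on id=1 -> n39 (id 1, parent=NULL, lev 4).
Iteration 5: parent is NULL; no match; recursion stops.
Total rows emitted: 5.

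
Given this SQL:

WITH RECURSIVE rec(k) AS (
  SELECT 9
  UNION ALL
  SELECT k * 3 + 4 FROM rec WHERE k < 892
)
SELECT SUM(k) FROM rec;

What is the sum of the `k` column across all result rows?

3992

Base: k=9.
Iteration 1: 9 < 892 holds -> k = 9 * 3 + 4 = 31.
Iteration 2: 31 < 892 holds -> k = 31 * 3 + 4 = 97.
Iteration 3: 97 < 892 holds -> k = 97 * 3 + 4 = 295.
Iteration 4: 295 < 892 holds -> k = 295 * 3 + 4 = 889.
Iteration 5: 889 < 892 holds -> k = 889 * 3 + 4 = 2671.
Iteration 6: 2671 < 892 fails; recursion stops.
SUM(k) = 9 + 31 + 97 + 295 + 889 + 2671 = 3992.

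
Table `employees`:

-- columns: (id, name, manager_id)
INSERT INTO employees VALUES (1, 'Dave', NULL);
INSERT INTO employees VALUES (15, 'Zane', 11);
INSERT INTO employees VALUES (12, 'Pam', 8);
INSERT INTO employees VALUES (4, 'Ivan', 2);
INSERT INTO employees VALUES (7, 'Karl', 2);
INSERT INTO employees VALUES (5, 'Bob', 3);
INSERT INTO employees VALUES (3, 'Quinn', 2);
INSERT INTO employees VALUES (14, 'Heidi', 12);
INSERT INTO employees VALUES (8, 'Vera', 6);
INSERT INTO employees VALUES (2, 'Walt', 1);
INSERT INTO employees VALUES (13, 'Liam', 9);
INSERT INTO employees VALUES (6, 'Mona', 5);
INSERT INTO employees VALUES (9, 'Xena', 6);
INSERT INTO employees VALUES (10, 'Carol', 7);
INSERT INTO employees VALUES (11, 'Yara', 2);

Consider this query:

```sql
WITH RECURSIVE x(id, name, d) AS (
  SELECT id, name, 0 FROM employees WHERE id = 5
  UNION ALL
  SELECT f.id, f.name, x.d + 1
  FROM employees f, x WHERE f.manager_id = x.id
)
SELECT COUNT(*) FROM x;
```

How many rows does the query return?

Base: id=5 (Bob) at d 0.
Iteration 1: rows with manager_id in {5} -> Mona (id 6, d 1).
Iteration 2: rows with manager_id in {6} -> Vera (id 8, d 2), Xena (id 9, d 2).
Iteration 3: rows with manager_id in {8,9} -> Pam (id 12, d 3), Liam (id 13, d 3).
Iteration 4: rows with manager_id in {12,13} -> Heidi (id 14, d 4).
Iteration 5: no rows with manager_id in {14}; recursion stops.
Total rows emitted: 7.

7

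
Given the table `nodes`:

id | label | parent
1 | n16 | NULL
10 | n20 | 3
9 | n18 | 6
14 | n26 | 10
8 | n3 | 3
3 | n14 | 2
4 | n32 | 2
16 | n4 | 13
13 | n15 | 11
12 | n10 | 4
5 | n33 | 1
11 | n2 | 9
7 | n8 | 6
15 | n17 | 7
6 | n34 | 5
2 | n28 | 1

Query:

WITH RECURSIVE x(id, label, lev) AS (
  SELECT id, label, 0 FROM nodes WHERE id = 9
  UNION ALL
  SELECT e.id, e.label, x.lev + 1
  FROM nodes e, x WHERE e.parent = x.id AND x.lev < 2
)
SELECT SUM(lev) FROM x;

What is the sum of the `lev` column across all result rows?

3

Base: id=9 (n18) at lev 0.
Iteration 1: rows with parent in {9} -> n2 (id 11, lev 1).
Iteration 2: rows with parent in {11} -> n15 (id 13, lev 2).
Iteration 3: lev < 2 fails for all current rows; recursion stops.
SUM(lev) = 0 + 1 + 2 = 3.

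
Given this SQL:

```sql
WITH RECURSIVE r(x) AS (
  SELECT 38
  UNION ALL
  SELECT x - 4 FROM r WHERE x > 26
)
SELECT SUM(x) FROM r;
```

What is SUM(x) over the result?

Base: x=38.
Iteration 1: 38 > 26 holds -> x = 38 - 4 = 34.
Iteration 2: 34 > 26 holds -> x = 34 - 4 = 30.
Iteration 3: 30 > 26 holds -> x = 30 - 4 = 26.
Iteration 4: 26 > 26 fails; recursion stops.
SUM(x) = 38 + 34 + 30 + 26 = 128.

128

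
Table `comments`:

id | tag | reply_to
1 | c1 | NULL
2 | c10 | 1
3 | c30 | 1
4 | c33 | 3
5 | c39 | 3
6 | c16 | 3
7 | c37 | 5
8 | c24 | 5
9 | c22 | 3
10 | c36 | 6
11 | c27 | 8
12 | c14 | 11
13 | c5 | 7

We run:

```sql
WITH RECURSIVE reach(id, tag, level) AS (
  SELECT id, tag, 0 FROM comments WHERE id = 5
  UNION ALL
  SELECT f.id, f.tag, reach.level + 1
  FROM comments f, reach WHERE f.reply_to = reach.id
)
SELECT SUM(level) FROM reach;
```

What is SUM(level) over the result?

9

Base: id=5 (c39) at level 0.
Iteration 1: rows with reply_to in {5} -> c37 (id 7, level 1), c24 (id 8, level 1).
Iteration 2: rows with reply_to in {7,8} -> c27 (id 11, level 2), c5 (id 13, level 2).
Iteration 3: rows with reply_to in {11,13} -> c14 (id 12, level 3).
Iteration 4: no rows with reply_to in {12}; recursion stops.
SUM(level) = 0 + 1 + 1 + 2 + 2 + 3 = 9.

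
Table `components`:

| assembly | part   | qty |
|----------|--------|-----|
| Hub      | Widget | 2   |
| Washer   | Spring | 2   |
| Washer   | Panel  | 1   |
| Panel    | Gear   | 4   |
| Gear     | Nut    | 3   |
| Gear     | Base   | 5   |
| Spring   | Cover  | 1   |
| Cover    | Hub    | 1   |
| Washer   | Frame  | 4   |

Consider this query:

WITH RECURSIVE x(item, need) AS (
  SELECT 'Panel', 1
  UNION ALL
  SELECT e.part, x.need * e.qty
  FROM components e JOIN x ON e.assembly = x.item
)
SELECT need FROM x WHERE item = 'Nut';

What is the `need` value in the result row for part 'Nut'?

Base: (Panel, need=1).
Iteration 1: components of {Panel} -> Gear = 1*4 = 4.
Iteration 2: components of {Gear} -> Base = 4*5 = 20, Nut = 4*3 = 12.
Iteration 3: no further components; recursion stops.

12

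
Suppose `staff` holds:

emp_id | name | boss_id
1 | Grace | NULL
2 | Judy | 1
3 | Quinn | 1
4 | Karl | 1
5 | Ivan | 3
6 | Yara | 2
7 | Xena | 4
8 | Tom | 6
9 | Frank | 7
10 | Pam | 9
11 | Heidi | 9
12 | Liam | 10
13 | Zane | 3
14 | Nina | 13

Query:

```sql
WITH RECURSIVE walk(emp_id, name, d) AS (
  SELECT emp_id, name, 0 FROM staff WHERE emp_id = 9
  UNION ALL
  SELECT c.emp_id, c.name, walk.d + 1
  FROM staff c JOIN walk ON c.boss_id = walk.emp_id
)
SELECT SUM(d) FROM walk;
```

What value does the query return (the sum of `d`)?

Base: emp_id=9 (Frank) at d 0.
Iteration 1: rows with boss_id in {9} -> Pam (id 10, d 1), Heidi (id 11, d 1).
Iteration 2: rows with boss_id in {10,11} -> Liam (id 12, d 2).
Iteration 3: no rows with boss_id in {12}; recursion stops.
SUM(d) = 0 + 1 + 1 + 2 = 4.

4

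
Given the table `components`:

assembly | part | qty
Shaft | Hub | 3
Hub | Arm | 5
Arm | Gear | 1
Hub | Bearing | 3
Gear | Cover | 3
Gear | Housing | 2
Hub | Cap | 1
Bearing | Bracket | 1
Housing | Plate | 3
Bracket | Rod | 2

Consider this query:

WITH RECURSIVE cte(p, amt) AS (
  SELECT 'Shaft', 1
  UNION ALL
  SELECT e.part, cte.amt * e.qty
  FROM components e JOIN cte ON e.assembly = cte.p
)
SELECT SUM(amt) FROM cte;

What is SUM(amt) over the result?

238

Base: (Shaft, amt=1).
Iteration 1: components of {Shaft} -> Hub = 1*3 = 3.
Iteration 2: components of {Hub} -> Arm = 3*5 = 15, Bearing = 3*3 = 9, Cap = 3*1 = 3.
Iteration 3: components of {Arm,Bearing,Cap} -> Bracket = 9*1 = 9, Gear = 15*1 = 15.
Iteration 4: components of {Bracket,Gear} -> Cover = 15*3 = 45, Housing = 15*2 = 30, Rod = 9*2 = 18.
Iteration 5: components of {Cover,Housing,Rod} -> Plate = 30*3 = 90.
Iteration 6: no further components; recursion stops.
SUM(amt) = 1 + 3 + 15 + 9 + 3 + 15 + 9 + 45 + 30 + 18 + 90 = 238.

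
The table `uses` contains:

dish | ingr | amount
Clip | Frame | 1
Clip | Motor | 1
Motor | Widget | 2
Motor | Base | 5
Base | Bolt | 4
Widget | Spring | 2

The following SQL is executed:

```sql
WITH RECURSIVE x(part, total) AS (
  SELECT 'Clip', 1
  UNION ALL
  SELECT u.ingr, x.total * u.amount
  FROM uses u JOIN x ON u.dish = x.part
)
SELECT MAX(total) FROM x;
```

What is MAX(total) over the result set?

20

Base: (Clip, total=1).
Iteration 1: components of {Clip} -> Frame = 1*1 = 1, Motor = 1*1 = 1.
Iteration 2: components of {Frame,Motor} -> Base = 1*5 = 5, Widget = 1*2 = 2.
Iteration 3: components of {Base,Widget} -> Bolt = 5*4 = 20, Spring = 2*2 = 4.
Iteration 4: no further components; recursion stops.
total values: 1, 1, 1, 2, 5, 4, 20; the maximum is 20.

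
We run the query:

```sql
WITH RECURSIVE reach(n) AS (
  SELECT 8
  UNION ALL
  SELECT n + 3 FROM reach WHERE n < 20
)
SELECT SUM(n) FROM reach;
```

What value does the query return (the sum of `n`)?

70

Base: n=8.
Iteration 1: 8 < 20 holds -> n = 8 + 3 = 11.
Iteration 2: 11 < 20 holds -> n = 11 + 3 = 14.
Iteration 3: 14 < 20 holds -> n = 14 + 3 = 17.
Iteration 4: 17 < 20 holds -> n = 17 + 3 = 20.
Iteration 5: 20 < 20 fails; recursion stops.
SUM(n) = 8 + 11 + 14 + 17 + 20 = 70.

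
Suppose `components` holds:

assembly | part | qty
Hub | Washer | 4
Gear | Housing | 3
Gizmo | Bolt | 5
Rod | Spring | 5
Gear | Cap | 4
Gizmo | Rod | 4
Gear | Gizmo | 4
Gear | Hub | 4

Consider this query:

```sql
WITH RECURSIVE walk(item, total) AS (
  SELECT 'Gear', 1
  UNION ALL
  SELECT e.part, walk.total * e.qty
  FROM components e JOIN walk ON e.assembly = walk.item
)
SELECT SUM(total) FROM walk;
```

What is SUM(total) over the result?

Base: (Gear, total=1).
Iteration 1: components of {Gear} -> Cap = 1*4 = 4, Gizmo = 1*4 = 4, Housing = 1*3 = 3, Hub = 1*4 = 4.
Iteration 2: components of {Cap,Gizmo,Housing,Hub} -> Bolt = 4*5 = 20, Rod = 4*4 = 16, Washer = 4*4 = 16.
Iteration 3: components of {Bolt,Rod,Washer} -> Spring = 16*5 = 80.
Iteration 4: no further components; recursion stops.
SUM(total) = 1 + 4 + 4 + 3 + 4 + 20 + 16 + 16 + 80 = 148.

148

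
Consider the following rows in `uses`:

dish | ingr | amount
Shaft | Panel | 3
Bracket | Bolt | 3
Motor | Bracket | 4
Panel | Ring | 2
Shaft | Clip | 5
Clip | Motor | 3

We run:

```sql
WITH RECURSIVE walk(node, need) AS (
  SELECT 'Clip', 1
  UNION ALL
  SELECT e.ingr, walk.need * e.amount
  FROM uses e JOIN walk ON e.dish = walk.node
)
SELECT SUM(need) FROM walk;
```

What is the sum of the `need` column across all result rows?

52

Base: (Clip, need=1).
Iteration 1: components of {Clip} -> Motor = 1*3 = 3.
Iteration 2: components of {Motor} -> Bracket = 3*4 = 12.
Iteration 3: components of {Bracket} -> Bolt = 12*3 = 36.
Iteration 4: no further components; recursion stops.
SUM(need) = 1 + 3 + 12 + 36 = 52.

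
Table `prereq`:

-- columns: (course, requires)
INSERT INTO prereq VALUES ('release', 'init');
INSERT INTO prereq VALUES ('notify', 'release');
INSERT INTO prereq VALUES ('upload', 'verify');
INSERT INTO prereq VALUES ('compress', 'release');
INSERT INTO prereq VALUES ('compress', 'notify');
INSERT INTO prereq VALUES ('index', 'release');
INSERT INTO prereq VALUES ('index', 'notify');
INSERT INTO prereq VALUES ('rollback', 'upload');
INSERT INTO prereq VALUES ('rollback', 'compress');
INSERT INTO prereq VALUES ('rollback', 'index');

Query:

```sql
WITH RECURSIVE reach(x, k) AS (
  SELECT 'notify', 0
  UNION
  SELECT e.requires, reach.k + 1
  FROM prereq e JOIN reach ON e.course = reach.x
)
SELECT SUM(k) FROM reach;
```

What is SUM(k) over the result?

3

Base: (notify, k=0).
Iteration 1: edges from {notify} -> (release, k=1).
Iteration 2: edges from {release} -> (init, k=2).
Iteration 3: no outgoing edges from {init}; recursion stops.
SUM(k) = 0 + 1 + 2 = 3.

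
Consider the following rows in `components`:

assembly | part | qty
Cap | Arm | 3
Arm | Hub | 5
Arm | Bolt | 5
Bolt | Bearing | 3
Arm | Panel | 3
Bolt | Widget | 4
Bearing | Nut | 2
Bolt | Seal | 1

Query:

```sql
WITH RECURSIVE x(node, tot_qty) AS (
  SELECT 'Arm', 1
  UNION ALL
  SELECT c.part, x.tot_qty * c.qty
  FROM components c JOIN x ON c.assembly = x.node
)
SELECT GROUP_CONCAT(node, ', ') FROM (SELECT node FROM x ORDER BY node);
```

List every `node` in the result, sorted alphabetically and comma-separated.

Base: (Arm, tot_qty=1).
Iteration 1: components of {Arm} -> Bolt = 1*5 = 5, Hub = 1*5 = 5, Panel = 1*3 = 3.
Iteration 2: components of {Bolt,Hub,Panel} -> Bearing = 5*3 = 15, Seal = 5*1 = 5, Widget = 5*4 = 20.
Iteration 3: components of {Bearing,Seal,Widget} -> Nut = 15*2 = 30.
Iteration 4: no further components; recursion stops.

Arm, Bearing, Bolt, Hub, Nut, Panel, Seal, Widget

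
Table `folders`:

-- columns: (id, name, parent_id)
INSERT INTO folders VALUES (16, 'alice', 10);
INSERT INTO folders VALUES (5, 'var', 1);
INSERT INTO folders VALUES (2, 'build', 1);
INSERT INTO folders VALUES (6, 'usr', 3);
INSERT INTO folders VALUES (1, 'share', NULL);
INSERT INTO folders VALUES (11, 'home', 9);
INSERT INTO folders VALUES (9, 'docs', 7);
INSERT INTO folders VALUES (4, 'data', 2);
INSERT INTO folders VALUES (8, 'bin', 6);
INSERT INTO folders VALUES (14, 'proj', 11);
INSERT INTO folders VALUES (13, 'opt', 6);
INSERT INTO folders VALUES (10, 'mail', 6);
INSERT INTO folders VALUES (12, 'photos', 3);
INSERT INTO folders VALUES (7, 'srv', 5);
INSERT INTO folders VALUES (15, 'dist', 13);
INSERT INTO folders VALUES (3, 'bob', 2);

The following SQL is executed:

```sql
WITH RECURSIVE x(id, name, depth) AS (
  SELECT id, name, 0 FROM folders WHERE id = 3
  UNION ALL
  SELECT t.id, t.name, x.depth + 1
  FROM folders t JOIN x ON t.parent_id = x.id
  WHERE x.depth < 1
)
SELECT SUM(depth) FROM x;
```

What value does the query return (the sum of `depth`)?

Base: id=3 (bob) at depth 0.
Iteration 1: rows with parent_id in {3} -> usr (id 6, depth 1), photos (id 12, depth 1).
Iteration 2: depth < 1 fails for all current rows; recursion stops.
SUM(depth) = 0 + 1 + 1 = 2.

2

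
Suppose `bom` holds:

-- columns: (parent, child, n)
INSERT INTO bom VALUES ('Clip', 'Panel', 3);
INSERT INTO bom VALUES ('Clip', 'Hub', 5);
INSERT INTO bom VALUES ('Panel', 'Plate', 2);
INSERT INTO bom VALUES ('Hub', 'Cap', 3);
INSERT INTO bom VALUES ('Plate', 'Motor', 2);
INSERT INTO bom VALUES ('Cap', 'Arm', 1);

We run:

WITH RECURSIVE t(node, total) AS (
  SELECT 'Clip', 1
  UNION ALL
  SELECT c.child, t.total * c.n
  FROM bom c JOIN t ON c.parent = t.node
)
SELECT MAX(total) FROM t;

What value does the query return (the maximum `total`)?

Base: (Clip, total=1).
Iteration 1: components of {Clip} -> Hub = 1*5 = 5, Panel = 1*3 = 3.
Iteration 2: components of {Hub,Panel} -> Cap = 5*3 = 15, Plate = 3*2 = 6.
Iteration 3: components of {Cap,Plate} -> Arm = 15*1 = 15, Motor = 6*2 = 12.
Iteration 4: no further components; recursion stops.
total values: 1, 3, 5, 6, 15, 12, 15; the maximum is 15.

15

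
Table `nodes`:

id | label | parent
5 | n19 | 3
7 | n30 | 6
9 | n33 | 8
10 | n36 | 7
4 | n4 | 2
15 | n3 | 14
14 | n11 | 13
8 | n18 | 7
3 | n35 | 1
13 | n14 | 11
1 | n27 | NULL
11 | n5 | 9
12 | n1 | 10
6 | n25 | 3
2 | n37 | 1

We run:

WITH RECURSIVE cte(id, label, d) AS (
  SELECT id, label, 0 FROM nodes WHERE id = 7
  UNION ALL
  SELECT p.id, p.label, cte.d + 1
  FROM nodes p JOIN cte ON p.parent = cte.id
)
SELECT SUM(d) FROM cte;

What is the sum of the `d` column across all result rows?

Base: id=7 (n30) at d 0.
Iteration 1: rows with parent in {7} -> n18 (id 8, d 1), n36 (id 10, d 1).
Iteration 2: rows with parent in {8,10} -> n33 (id 9, d 2), n1 (id 12, d 2).
Iteration 3: rows with parent in {9,12} -> n5 (id 11, d 3).
Iteration 4: rows with parent in {11} -> n14 (id 13, d 4).
Iteration 5: rows with parent in {13} -> n11 (id 14, d 5).
Iteration 6: rows with parent in {14} -> n3 (id 15, d 6).
Iteration 7: no rows with parent in {15}; recursion stops.
SUM(d) = 0 + 1 + 1 + 2 + 2 + 3 + 4 + 5 + 6 = 24.

24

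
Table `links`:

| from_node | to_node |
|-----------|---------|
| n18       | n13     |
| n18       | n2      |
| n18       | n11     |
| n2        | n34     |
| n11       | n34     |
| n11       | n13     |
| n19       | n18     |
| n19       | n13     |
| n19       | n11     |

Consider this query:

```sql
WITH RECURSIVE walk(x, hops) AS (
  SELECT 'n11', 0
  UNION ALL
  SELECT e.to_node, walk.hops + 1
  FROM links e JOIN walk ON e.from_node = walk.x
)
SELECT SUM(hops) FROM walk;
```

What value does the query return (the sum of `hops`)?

2

Base: (n11, hops=0).
Iteration 1: edges from {n11} -> (n13, hops=1), (n34, hops=1).
Iteration 2: no outgoing edges from {n13,n34}; recursion stops.
SUM(hops) = 0 + 1 + 1 = 2.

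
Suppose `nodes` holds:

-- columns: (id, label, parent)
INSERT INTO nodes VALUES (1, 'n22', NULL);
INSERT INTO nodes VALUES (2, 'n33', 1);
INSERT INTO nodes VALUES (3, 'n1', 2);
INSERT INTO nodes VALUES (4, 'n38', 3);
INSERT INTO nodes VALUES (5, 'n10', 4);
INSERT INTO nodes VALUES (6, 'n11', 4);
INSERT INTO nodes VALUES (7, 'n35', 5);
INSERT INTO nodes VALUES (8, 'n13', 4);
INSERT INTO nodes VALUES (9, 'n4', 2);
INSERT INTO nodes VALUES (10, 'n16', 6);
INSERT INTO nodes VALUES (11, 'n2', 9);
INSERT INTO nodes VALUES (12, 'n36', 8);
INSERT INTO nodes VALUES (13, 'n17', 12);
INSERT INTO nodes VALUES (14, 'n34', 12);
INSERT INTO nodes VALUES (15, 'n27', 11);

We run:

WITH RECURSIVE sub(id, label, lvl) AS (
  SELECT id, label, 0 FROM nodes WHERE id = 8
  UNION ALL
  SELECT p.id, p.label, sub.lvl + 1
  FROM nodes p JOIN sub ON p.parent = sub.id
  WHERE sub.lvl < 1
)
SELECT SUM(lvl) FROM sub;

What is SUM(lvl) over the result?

Base: id=8 (n13) at lvl 0.
Iteration 1: rows with parent in {8} -> n36 (id 12, lvl 1).
Iteration 2: lvl < 1 fails for all current rows; recursion stops.
SUM(lvl) = 0 + 1 = 1.

1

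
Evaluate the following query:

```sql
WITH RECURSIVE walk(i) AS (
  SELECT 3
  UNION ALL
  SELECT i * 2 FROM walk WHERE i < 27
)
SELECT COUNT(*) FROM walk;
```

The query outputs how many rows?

5

Base: i=3.
Iteration 1: 3 < 27 holds -> i = 3 * 2 = 6.
Iteration 2: 6 < 27 holds -> i = 6 * 2 = 12.
Iteration 3: 12 < 27 holds -> i = 12 * 2 = 24.
Iteration 4: 24 < 27 holds -> i = 24 * 2 = 48.
Iteration 5: 48 < 27 fails; recursion stops.
Total rows emitted: 5.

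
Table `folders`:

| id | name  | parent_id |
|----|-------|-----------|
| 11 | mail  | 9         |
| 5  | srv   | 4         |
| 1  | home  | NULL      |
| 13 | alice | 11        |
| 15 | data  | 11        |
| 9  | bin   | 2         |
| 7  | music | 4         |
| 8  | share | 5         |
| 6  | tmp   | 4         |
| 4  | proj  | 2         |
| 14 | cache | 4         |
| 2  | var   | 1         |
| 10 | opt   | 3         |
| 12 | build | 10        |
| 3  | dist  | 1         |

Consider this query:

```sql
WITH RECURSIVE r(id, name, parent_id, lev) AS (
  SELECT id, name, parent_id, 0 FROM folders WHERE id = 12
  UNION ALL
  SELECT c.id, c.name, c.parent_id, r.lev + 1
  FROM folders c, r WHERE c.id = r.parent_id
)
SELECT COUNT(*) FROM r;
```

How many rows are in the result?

4

Base: id=12 (build), parent_id=10, lev 0.
Iteration 1: join on id=10 -> opt (id 10, parent_id=3, lev 1).
Iteration 2: join on id=3 -> dist (id 3, parent_id=1, lev 2).
Iteration 3: join on id=1 -> home (id 1, parent_id=NULL, lev 3).
Iteration 4: parent_id is NULL; no match; recursion stops.
Total rows emitted: 4.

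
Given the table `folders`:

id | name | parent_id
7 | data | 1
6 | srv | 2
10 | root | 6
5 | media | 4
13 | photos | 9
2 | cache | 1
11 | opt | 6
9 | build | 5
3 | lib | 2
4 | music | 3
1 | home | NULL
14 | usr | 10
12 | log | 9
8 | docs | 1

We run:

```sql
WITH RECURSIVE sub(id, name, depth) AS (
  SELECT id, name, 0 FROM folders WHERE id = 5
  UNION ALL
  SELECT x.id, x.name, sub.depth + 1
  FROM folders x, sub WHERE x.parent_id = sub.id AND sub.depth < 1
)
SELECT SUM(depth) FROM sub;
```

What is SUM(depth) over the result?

1

Base: id=5 (media) at depth 0.
Iteration 1: rows with parent_id in {5} -> build (id 9, depth 1).
Iteration 2: depth < 1 fails for all current rows; recursion stops.
SUM(depth) = 0 + 1 = 1.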